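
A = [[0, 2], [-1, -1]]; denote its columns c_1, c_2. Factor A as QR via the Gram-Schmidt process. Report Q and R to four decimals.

Q = [[0.0000, 1.0000], [-1.0000, 0.0000]], R = [[1.0000, 1.0000], [0.0000, 2.0000]]

e_1 = c_1/‖c_1‖ = (0, -1)/1.0000 = (0.0000, -1.0000).
r_{12} = e_1·c_2 = 1.0000.
u_2 = c_2 − 1.0000·e_1 = (2.0000, 0.0000).
‖u_2‖ = 2.0000, so e_2 = (1.0000, 0.0000).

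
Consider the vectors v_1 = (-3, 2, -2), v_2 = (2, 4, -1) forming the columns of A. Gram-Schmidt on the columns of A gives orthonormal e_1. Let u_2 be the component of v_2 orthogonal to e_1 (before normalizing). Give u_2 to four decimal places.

u_2 = (2.7059, 3.5294, -0.5294)

v_1 = (-3, 2, -2); ‖v_1‖ = 4.1231, so e_1 = (-0.7276, 0.4851, -0.4851).
e_1·v_2 = (-0.7276)·2 + 0.4851·4 + (-0.4851)·(-1) = 0.9701.
u_2 = v_2 − 0.9701·e_1 = (2.7059, 3.5294, -0.5294).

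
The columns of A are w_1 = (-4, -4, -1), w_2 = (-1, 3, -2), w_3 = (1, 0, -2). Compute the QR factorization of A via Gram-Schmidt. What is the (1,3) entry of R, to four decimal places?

e_1 = w_1/‖w_1‖ = (-4, -4, -1)/5.7446 = (-0.6963, -0.6963, -0.1741).
r_{13} = e_1·w_3 = -0.3482.

r_{13} = -0.3482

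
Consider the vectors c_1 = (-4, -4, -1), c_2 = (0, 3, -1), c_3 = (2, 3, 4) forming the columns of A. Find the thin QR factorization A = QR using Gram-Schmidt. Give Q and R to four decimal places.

Q = [[-0.6963, -0.5298, -0.4842], [-0.6963, 0.6623, 0.2767], [-0.1741, -0.5298, 0.8301]], R = [[5.7446, -1.9149, -4.1779], [0.0000, 2.5166, -1.1921], [0.0000, 0.0000, 3.1819]]

c_1 = (-4, -4, -1); ‖c_1‖ = 5.7446, so e_1 = (-0.6963, -0.6963, -0.1741).
e_1·c_2 = (-0.6963)·0 + (-0.6963)·3 + (-0.1741)·(-1) = -1.9149.
u_2 = c_2 + 1.9149·e_1 = (-1.3333, 1.6667, -1.3333).
‖u_2‖ = 2.5166, so e_2 = (-0.5298, 0.6623, -0.5298).
e_1·c_3 = (-0.6963)·2 + (-0.6963)·3 + (-0.1741)·4 = -4.1779; e_2·c_3 = (-0.5298)·2 + 0.6623·3 + (-0.5298)·4 = -1.1921.
u_3 = c_3 + 4.1779·e_1 + 1.1921·e_2 = (-1.5407, 0.8804, 2.6411).
‖u_3‖ = 3.1819, so e_3 = (-0.4842, 0.2767, 0.8301).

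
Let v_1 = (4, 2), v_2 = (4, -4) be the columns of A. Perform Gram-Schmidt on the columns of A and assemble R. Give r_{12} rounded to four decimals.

r_{12} = 1.7889

v_1 = (4, 2); ‖v_1‖ = 4.4721, so q_1 = (0.8944, 0.4472).
r_{12} = q_1·v_2 = 1.7889.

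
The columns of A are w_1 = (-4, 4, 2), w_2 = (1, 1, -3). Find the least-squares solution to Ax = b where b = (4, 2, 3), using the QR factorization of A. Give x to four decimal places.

x = (-0.1111, -0.3333)

w_1 = (-4, 4, 2); ‖w_1‖ = 6.0000, so e_1 = (-0.6667, 0.6667, 0.3333).
e_1·w_2 = (-0.6667)·1 + 0.6667·1 + 0.3333·(-3) = -1.0000.
u_2 = w_2 + 1.0000·e_1 = (0.3333, 1.6667, -2.6667).
‖u_2‖ = 3.1623, so e_2 = (0.1054, 0.5270, -0.8433).
Qᵀb = (-0.3333, -1.0541).
Back-substitute: x_2 = -1.0541/3.1623 = -0.3333.
x_1 = (-0.3333 + 1.0000·(-0.3333))/6.0000 = -0.1111.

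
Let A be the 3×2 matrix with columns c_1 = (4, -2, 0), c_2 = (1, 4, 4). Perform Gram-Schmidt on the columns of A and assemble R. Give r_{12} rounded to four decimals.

r_{12} = -0.8944

c_1 = (4, -2, 0); ‖c_1‖ = 4.4721, so e_1 = (0.8944, -0.4472, 0.0000).
r_{12} = e_1·c_2 = -0.8944.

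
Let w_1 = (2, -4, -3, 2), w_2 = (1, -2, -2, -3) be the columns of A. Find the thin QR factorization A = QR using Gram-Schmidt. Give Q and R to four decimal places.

Q = [[0.3482, 0.1018], [-0.6963, -0.2036], [-0.5222, -0.2820], [0.3482, -0.9320]], R = [[5.7446, 1.7408], [0.0000, 3.8691]]

w_1 = (2, -4, -3, 2); ‖w_1‖ = 5.7446, so q_1 = (0.3482, -0.6963, -0.5222, 0.3482).
q_1·w_2 = 0.3482·1 + (-0.6963)·(-2) + (-0.5222)·(-2) + 0.3482·(-3) = 1.7408.
u_2 = w_2 − 1.7408·q_1 = (0.3939, -0.7879, -1.0909, -3.6061).
‖u_2‖ = 3.8691, so q_2 = (0.1018, -0.2036, -0.2820, -0.9320).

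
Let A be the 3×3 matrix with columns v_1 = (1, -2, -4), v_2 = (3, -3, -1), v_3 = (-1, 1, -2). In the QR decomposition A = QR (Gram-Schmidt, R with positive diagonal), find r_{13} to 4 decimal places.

v_1 = (1, -2, -4); ‖v_1‖ = 4.5826, so e_1 = (0.2182, -0.4364, -0.8729).
r_{13} = e_1·v_3 = 1.0911.

r_{13} = 1.0911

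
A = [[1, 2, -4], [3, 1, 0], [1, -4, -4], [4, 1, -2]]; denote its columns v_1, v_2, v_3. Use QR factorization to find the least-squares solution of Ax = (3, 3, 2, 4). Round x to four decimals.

q_1 = v_1/‖v_1‖ = (1, 3, 1, 4)/5.1962 = (0.1925, 0.5774, 0.1925, 0.7698).
r_{12} = q_1·v_2 = 0.9623.
u_2 = v_2 − 0.9623·q_1 = (1.8148, 0.4444, -4.1852, 0.2593).
‖u_2‖ = 4.5907, so q_2 = (0.3953, 0.0968, -0.9117, 0.0565).
r_{13} = q_1·v_3 = -3.0792; r_{23} = q_2·v_3 = 1.9524.
u_3 = v_3 + 3.0792·q_1 − 1.9524·q_2 = (-4.1793, 1.5888, -1.6274, 0.2601).
‖u_3‖ = 4.7651, so q_3 = (-0.8771, 0.3334, -0.3415, 0.0546).
Qᵀb = (5.7735, -0.1210, -2.0956).
Back-substitute: x_3 = -2.0956/4.7651 = -0.4398.
x_2 = (-0.1210 − 1.9524·(-0.4398))/4.5907 = 0.1607.
x_1 = (5.7735 − 0.9623·0.1607 + 3.0792·(-0.4398))/5.1962 = 0.8207.

x = (0.8207, 0.1607, -0.4398)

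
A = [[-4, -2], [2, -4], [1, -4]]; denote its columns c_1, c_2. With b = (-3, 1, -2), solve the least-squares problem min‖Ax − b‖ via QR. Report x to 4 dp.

c_1 = (-4, 2, 1); ‖c_1‖ = 4.5826, so e_1 = (-0.8729, 0.4364, 0.2182).
e_1·c_2 = (-0.8729)·(-2) + 0.4364·(-4) + 0.2182·(-4) = -0.8729.
u_2 = c_2 + 0.8729·e_1 = (-2.7619, -3.6190, -3.8095).
‖u_2‖ = 5.9362, so e_2 = (-0.4653, -0.6097, -0.6417).
Qᵀb = (2.6186, 2.0696).
Back-substitute: x_2 = 2.0696/5.9362 = 0.3486.
x_1 = (2.6186 + 0.8729·0.3486)/4.5826 = 0.6378.

x = (0.6378, 0.3486)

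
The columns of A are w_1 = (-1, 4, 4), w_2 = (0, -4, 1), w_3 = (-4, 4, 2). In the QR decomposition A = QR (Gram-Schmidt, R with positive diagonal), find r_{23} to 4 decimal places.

w_1 = (-1, 4, 4); ‖w_1‖ = 5.7446, so q_1 = (-0.1741, 0.6963, 0.6963).
q_1·w_2 = (-0.1741)·0 + 0.6963·(-4) + 0.6963·1 = -2.0889.
u_2 = w_2 + 2.0889·q_1 = (-0.3636, -2.5455, 2.4545).
‖u_2‖ = 3.5548, so q_2 = (-0.1023, -0.7161, 0.6905).
r_{23} = q_2·w_3 = -1.0741.

r_{23} = -1.0741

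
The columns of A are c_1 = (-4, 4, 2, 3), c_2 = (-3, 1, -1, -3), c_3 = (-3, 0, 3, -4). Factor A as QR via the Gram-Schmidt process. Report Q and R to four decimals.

c_1 = (-4, 4, 2, 3); ‖c_1‖ = 6.7082, so q_1 = (-0.5963, 0.5963, 0.2981, 0.4472).
q_1·c_2 = (-0.5963)·(-3) + 0.5963·1 + 0.2981·(-1) + 0.4472·(-3) = 0.7454.
u_2 = c_2 − 0.7454·q_1 = (-2.5556, 0.5556, -1.2222, -3.3333).
‖u_2‖ = 4.4096, so q_2 = (-0.5795, 0.1260, -0.2772, -0.7559).
q_1·c_3 = (-0.5963)·(-3) + 0.5963·0 + 0.2981·3 + 0.4472·(-4) = 0.8944; q_2·c_3 = (-0.5795)·(-3) + 0.1260·0 + (-0.2772)·3 + (-0.7559)·(-4) = 3.9308.
u_3 = c_3 − 0.8944·q_1 − 3.9308·q_2 = (-0.1886, -1.0286, 3.8229, -1.4286).
‖u_3‖ = 4.2129, so q_3 = (-0.0448, -0.2441, 0.9074, -0.3391).

Q = [[-0.5963, -0.5795, -0.0448], [0.5963, 0.1260, -0.2441], [0.2981, -0.2772, 0.9074], [0.4472, -0.7559, -0.3391]], R = [[6.7082, 0.7454, 0.8944], [0.0000, 4.4096, 3.9308], [0.0000, 0.0000, 4.2129]]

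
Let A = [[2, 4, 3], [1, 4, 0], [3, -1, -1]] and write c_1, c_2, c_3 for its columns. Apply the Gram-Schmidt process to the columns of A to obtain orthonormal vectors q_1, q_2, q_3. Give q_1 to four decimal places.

c_1 = (2, 1, 3); ‖c_1‖ = 3.7417, so q_1 = (0.5345, 0.2673, 0.8018).

q_1 = (0.5345, 0.2673, 0.8018)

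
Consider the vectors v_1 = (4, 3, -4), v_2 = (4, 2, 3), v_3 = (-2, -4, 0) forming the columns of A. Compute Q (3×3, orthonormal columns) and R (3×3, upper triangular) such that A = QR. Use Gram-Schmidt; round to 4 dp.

v_1 = (4, 3, -4); ‖v_1‖ = 6.4031, so e_1 = (0.6247, 0.4685, -0.6247).
e_1·v_2 = 0.6247·4 + 0.4685·2 + (-0.6247)·3 = 1.5617.
u_2 = v_2 − 1.5617·e_1 = (3.0244, 1.2683, 3.9756).
‖u_2‖ = 5.1537, so e_2 = (0.5868, 0.2461, 0.7714).
e_1·v_3 = 0.6247·(-2) + 0.4685·(-4) + (-0.6247)·0 = -3.1235; e_2·v_3 = 0.5868·(-2) + 0.2461·(-4) + 0.7714·0 = -2.1580.
u_3 = v_3 + 3.1235·e_1 + 2.1580·e_2 = (1.2176, -2.0055, -0.2865).
‖u_3‖ = 2.3636, so e_3 = (0.5152, -0.8485, -0.1212).

Q = [[0.6247, 0.5868, 0.5152], [0.4685, 0.2461, -0.8485], [-0.6247, 0.7714, -0.1212]], R = [[6.4031, 1.5617, -3.1235], [0.0000, 5.1537, -2.1580], [0.0000, 0.0000, 2.3636]]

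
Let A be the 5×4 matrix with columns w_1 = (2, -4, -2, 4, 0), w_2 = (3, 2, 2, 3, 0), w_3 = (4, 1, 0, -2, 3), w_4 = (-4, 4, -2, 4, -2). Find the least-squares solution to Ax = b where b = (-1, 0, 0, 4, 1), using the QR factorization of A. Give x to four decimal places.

w_1 = (2, -4, -2, 4, 0); ‖w_1‖ = 6.3246, so q_1 = (0.3162, -0.6325, -0.3162, 0.6325, 0.0000).
q_1·w_2 = 0.3162·3 + (-0.6325)·2 + (-0.3162)·2 + 0.6325·3 + 0.0000·0 = 0.9487.
u_2 = w_2 − 0.9487·q_1 = (2.7000, 2.6000, 2.3000, 2.4000, 0.0000).
‖u_2‖ = 5.0100, so q_2 = (0.5389, 0.5190, 0.4591, 0.4790, 0.0000).
q_1·w_3 = 0.3162·4 + (-0.6325)·1 + (-0.3162)·0 + 0.6325·(-2) + 0.0000·3 = -0.6325; q_2·w_3 = 0.5389·4 + 0.5190·1 + 0.4591·0 + 0.4790·(-2) + 0.0000·3 = 1.7166.
u_3 = w_3 + 0.6325·q_1 − 1.7166·q_2 = (3.2749, -0.2908, -0.9880, -2.4223, 3.0000).
‖u_3‖ = 5.1627, so q_3 = (0.6343, -0.0563, -0.1914, -0.4692, 0.5811).
q_1·w_4 = 0.3162·(-4) + (-0.6325)·4 + (-0.3162)·(-2) + 0.6325·4 + 0.0000·(-2) = -0.6325; q_2·w_4 = 0.5389·(-4) + 0.5190·4 + 0.4591·(-2) + 0.4790·4 + 0.0000·(-2) = 0.9182; q_3·w_4 = 0.6343·(-4) + (-0.0563)·4 + (-0.1914)·(-2) + (-0.4692)·4 + 0.5811·(-2) = -5.4189.
u_4 = w_4 + 0.6325·q_1 − 0.9182·q_2 + 5.4189·q_3 = (-0.8574, 2.8182, -3.6586, 1.4176, 1.1489).
‖u_4‖ = 5.0391, so q_4 = (-0.1701, 0.5593, -0.7260, 0.2813, 0.2280).
Qᵀb = (2.2136, 1.3772, -1.9300, 1.5235).
Back-substitute: x_4 = 1.5235/5.0391 = 0.3023.
x_3 = (-1.9300 + 5.4189·0.3023)/5.1627 = -0.0565.
x_2 = (1.3772 − 1.7166·(-0.0565) − 0.9182·0.3023)/5.0100 = 0.2389.
x_1 = (2.2136 − 0.9487·0.2389 + 0.6325·(-0.0565) + 0.6325·0.3023)/6.3246 = 0.3388.

x = (0.3388, 0.2389, -0.0565, 0.3023)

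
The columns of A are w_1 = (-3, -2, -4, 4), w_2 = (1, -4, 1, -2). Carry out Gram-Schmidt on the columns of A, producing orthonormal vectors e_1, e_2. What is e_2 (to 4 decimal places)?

e_2 = (0.1166, -0.9428, 0.0826, -0.3013)

e_1 = w_1/‖w_1‖ = (-3, -2, -4, 4)/6.7082 = (-0.4472, -0.2981, -0.5963, 0.5963).
r_{12} = e_1·w_2 = -1.0435.
u_2 = w_2 + 1.0435·e_1 = (0.5333, -4.3111, 0.3778, -1.3778).
‖u_2‖ = 4.5729, so e_2 = (0.1166, -0.9428, 0.0826, -0.3013).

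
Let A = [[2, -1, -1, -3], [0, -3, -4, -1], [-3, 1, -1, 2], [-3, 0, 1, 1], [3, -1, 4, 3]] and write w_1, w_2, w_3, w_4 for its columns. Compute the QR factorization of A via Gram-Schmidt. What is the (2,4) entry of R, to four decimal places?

w_1 = (2, 0, -3, -3, 3); ‖w_1‖ = 5.5678, so e_1 = (0.3592, 0.0000, -0.5388, -0.5388, 0.5388).
e_1·w_2 = 0.3592·(-1) + 0.0000·(-3) + (-0.5388)·1 + (-0.5388)·0 + 0.5388·(-1) = -1.4368.
u_2 = w_2 + 1.4368·e_1 = (-0.4839, -3.0000, 0.2258, -0.7742, -0.2258).
‖u_2‖ = 3.1521, so e_2 = (-0.1535, -0.9518, 0.0716, -0.2456, -0.0716).
r_{24} = e_2·w_4 = 1.0950.

r_{24} = 1.0950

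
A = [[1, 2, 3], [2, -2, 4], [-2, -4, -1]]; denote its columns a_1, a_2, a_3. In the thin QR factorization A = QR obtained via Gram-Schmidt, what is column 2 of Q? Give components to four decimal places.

q_2 = (0.2981, -0.7454, -0.5963)

a_1 = (1, 2, -2); ‖a_1‖ = 3.0000, so q_1 = (0.3333, 0.6667, -0.6667).
q_1·a_2 = 0.3333·2 + 0.6667·(-2) + (-0.6667)·(-4) = 2.0000.
u_2 = a_2 − 2.0000·q_1 = (1.3333, -3.3333, -2.6667).
‖u_2‖ = 4.4721, so q_2 = (0.2981, -0.7454, -0.5963).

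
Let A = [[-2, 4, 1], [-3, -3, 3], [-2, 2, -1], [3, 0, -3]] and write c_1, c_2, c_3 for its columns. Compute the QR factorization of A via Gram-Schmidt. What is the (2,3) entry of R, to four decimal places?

c_1 = (-2, -3, -2, 3); ‖c_1‖ = 5.0990, so q_1 = (-0.3922, -0.5883, -0.3922, 0.5883).
q_1·c_2 = (-0.3922)·4 + (-0.5883)·(-3) + (-0.3922)·2 + 0.5883·0 = -0.5883.
u_2 = c_2 + 0.5883·q_1 = (3.7692, -3.3462, 1.7692, 0.3462).
‖u_2‖ = 5.3529, so q_2 = (0.7041, -0.6251, 0.3305, 0.0647).
r_{23} = q_2·c_3 = -1.6957.

r_{23} = -1.6957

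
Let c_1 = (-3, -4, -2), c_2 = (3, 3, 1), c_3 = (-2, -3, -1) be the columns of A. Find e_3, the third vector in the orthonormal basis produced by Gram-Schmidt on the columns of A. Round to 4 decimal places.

e_3 = (0.4264, -0.6396, 0.6396)

c_1 = (-3, -4, -2); ‖c_1‖ = 5.3852, so e_1 = (-0.5571, -0.7428, -0.3714).
e_1·c_2 = (-0.5571)·3 + (-0.7428)·3 + (-0.3714)·1 = -4.2710.
u_2 = c_2 + 4.2710·e_1 = (0.6207, -0.1724, -0.5862).
‖u_2‖ = 0.8710, so e_2 = (0.7126, -0.1980, -0.6730).
e_1·c_3 = (-0.5571)·(-2) + (-0.7428)·(-3) + (-0.3714)·(-1) = 3.7139; e_2·c_3 = 0.7126·(-2) + (-0.1980)·(-3) + (-0.6730)·(-1) = -0.1584.
u_3 = c_3 − 3.7139·e_1 + 0.1584·e_2 = (0.1818, -0.2727, 0.2727).
‖u_3‖ = 0.4264, so e_3 = (0.4264, -0.6396, 0.6396).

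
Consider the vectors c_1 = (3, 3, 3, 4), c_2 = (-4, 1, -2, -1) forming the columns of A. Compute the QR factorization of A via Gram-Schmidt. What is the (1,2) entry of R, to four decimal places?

r_{12} = -2.8975

c_1 = (3, 3, 3, 4); ‖c_1‖ = 6.5574, so e_1 = (0.4575, 0.4575, 0.4575, 0.6100).
r_{12} = e_1·c_2 = -2.8975.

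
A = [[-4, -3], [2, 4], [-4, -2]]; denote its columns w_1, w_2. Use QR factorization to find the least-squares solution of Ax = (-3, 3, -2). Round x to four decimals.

x = (0.2077, 0.6615)

w_1 = (-4, 2, -4); ‖w_1‖ = 6.0000, so q_1 = (-0.6667, 0.3333, -0.6667).
q_1·w_2 = (-0.6667)·(-3) + 0.3333·4 + (-0.6667)·(-2) = 4.6667.
u_2 = w_2 − 4.6667·q_1 = (0.1111, 2.4444, 1.1111).
‖u_2‖ = 2.6874, so q_2 = (0.0413, 0.9096, 0.4134).
Qᵀb = (4.3333, 1.7778).
Back-substitute: x_2 = 1.7778/2.6874 = 0.6615.
x_1 = (4.3333 − 4.6667·0.6615)/6.0000 = 0.2077.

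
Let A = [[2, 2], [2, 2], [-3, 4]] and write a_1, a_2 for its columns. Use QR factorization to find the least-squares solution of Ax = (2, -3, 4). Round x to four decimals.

x = (-0.7143, 0.4643)

q_1 = a_1/‖a_1‖ = (2, 2, -3)/4.1231 = (0.4851, 0.4851, -0.7276).
r_{12} = q_1·a_2 = -0.9701.
u_2 = a_2 + 0.9701·q_1 = (2.4706, 2.4706, 3.2941).
‖u_2‖ = 4.8020, so q_2 = (0.5145, 0.5145, 0.6860).
Qᵀb = (-3.3955, 2.2295).
Back-substitute: x_2 = 2.2295/4.8020 = 0.4643.
x_1 = (-3.3955 + 0.9701·0.4643)/4.1231 = -0.7143.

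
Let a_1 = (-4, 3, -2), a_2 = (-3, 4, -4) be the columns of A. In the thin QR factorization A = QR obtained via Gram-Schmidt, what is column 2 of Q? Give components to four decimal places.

a_1 = (-4, 3, -2); ‖a_1‖ = 5.3852, so q_1 = (-0.7428, 0.5571, -0.3714).
q_1·a_2 = (-0.7428)·(-3) + 0.5571·4 + (-0.3714)·(-4) = 5.9423.
u_2 = a_2 − 5.9423·q_1 = (1.4138, 0.6897, -1.7931).
‖u_2‖ = 2.3853, so q_2 = (0.5927, 0.2891, -0.7517).

q_2 = (0.5927, 0.2891, -0.7517)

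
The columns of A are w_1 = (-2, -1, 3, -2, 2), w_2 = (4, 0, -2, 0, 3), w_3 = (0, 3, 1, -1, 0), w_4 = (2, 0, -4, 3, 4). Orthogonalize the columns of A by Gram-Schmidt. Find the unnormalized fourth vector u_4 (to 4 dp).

u_4 = (-2.0000, 1.0000, -1.0000, 2.0000, 2.0000)

w_1 = (-2, -1, 3, -2, 2); ‖w_1‖ = 4.6904, so e_1 = (-0.4264, -0.2132, 0.6396, -0.4264, 0.4264).
e_1·w_2 = (-0.4264)·4 + (-0.2132)·0 + 0.6396·(-2) + (-0.4264)·0 + 0.4264·3 = -1.7056.
u_2 = w_2 + 1.7056·e_1 = (3.2727, -0.3636, -0.9091, -0.7273, 3.7273).
‖u_2‖ = 5.1079, so e_2 = (0.6407, -0.0712, -0.1780, -0.1424, 0.7297).
e_1·w_3 = (-0.4264)·0 + (-0.2132)·3 + 0.6396·1 + (-0.4264)·(-1) + 0.4264·0 = 0.4264; e_2·w_3 = 0.6407·0 + (-0.0712)·3 + (-0.1780)·1 + (-0.1424)·(-1) + 0.7297·0 = -0.2492.
u_3 = w_3 − 0.4264·e_1 + 0.2492·e_2 = (0.3415, 3.0732, 0.6829, -0.8537, 0.0000).
‖u_3‖ = 3.2796, so e_3 = (0.1041, 0.9370, 0.2082, -0.2603, 0.0000).
e_1·w_4 = (-0.4264)·2 + (-0.2132)·0 + 0.6396·(-4) + (-0.4264)·3 + 0.4264·4 = -2.9848; e_2·w_4 = 0.6407·2 + (-0.0712)·0 + (-0.1780)·(-4) + (-0.1424)·3 + 0.7297·4 = 4.4850; e_3·w_4 = 0.1041·2 + 0.9370·0 + 0.2082·(-4) + (-0.2603)·3 + 0.0000·4 = -1.4056.
u_4 = w_4 + 2.9848·e_1 − 4.4850·e_2 + 1.4056·e_3 = (-2.0000, 1.0000, -1.0000, 2.0000, 2.0000).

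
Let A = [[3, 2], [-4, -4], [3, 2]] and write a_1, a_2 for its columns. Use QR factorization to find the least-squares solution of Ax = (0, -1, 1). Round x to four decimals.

a_1 = (3, -4, 3); ‖a_1‖ = 5.8310, so q_1 = (0.5145, -0.6860, 0.5145).
q_1·a_2 = 0.5145·2 + (-0.6860)·(-4) + 0.5145·2 = 4.8020.
u_2 = a_2 − 4.8020·q_1 = (-0.4706, -0.7059, -0.4706).
‖u_2‖ = 0.9701, so q_2 = (-0.4851, -0.7276, -0.4851).
Qᵀb = (1.2005, 0.2425).
Back-substitute: x_2 = 0.2425/0.9701 = 0.2500.
x_1 = (1.2005 − 4.8020·0.2500)/5.8310 = 0.0000.

x = (0.0000, 0.2500)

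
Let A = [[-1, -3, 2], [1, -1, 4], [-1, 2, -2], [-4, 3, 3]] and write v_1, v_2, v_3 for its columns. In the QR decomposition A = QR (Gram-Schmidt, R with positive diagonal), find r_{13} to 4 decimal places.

v_1 = (-1, 1, -1, -4); ‖v_1‖ = 4.3589, so e_1 = (-0.2294, 0.2294, -0.2294, -0.9177).
r_{13} = e_1·v_3 = -1.8353.

r_{13} = -1.8353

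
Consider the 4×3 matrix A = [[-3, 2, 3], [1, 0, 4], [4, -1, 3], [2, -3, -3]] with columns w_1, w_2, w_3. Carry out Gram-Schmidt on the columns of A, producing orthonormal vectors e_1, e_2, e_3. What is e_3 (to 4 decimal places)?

w_1 = (-3, 1, 4, 2); ‖w_1‖ = 5.4772, so e_1 = (-0.5477, 0.1826, 0.7303, 0.3651).
e_1·w_2 = (-0.5477)·2 + 0.1826·0 + 0.7303·(-1) + 0.3651·(-3) = -2.9212.
u_2 = w_2 + 2.9212·e_1 = (0.4000, 0.5333, 1.1333, -1.9333).
‖u_2‖ = 2.3381, so e_2 = (0.1711, 0.2281, 0.4847, -0.8269).
e_1·w_3 = (-0.5477)·3 + 0.1826·4 + 0.7303·3 + 0.3651·(-3) = 0.1826; e_2·w_3 = 0.1711·3 + 0.2281·4 + 0.4847·3 + (-0.8269)·(-3) = 5.3605.
u_3 = w_3 − 0.1826·e_1 − 5.3605·e_2 = (2.1829, 2.7439, 0.2683, 1.3659).
‖u_3‖ = 3.7725, so e_3 = (0.5786, 0.7273, 0.0711, 0.3621).

e_3 = (0.5786, 0.7273, 0.0711, 0.3621)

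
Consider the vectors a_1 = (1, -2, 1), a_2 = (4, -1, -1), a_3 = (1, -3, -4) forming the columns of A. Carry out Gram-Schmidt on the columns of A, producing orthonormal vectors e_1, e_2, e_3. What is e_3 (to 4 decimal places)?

a_1 = (1, -2, 1); ‖a_1‖ = 2.4495, so e_1 = (0.4082, -0.8165, 0.4082).
e_1·a_2 = 0.4082·4 + (-0.8165)·(-1) + 0.4082·(-1) = 2.0412.
u_2 = a_2 − 2.0412·e_1 = (3.1667, 0.6667, -1.8333).
‖u_2‖ = 3.7193, so e_2 = (0.8514, 0.1792, -0.4929).
e_1·a_3 = 0.4082·1 + (-0.8165)·(-3) + 0.4082·(-4) = 1.2247; e_2·a_3 = 0.8514·1 + 0.1792·(-3) + (-0.4929)·(-4) = 2.2854.
u_3 = a_3 − 1.2247·e_1 − 2.2854·e_2 = (-1.4458, -2.4096, -3.3735).
‖u_3‖ = 4.3906, so e_3 = (-0.3293, -0.5488, -0.7683).

e_3 = (-0.3293, -0.5488, -0.7683)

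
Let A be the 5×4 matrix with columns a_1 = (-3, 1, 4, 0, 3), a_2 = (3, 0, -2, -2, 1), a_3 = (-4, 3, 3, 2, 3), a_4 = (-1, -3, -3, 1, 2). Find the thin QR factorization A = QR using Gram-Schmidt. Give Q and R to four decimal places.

Q = [[-0.5071, 0.5112, -0.0858, -0.3320], [0.1690, 0.1136, 0.7374, -0.6159], [0.6761, -0.1136, -0.4392, -0.4668], [0.0000, -0.5680, 0.4376, 0.2165], [0.5071, 0.6248, 0.2541, 0.4956]], R = [[5.9161, -2.3664, 6.0851, -1.0142], [0.0000, 3.5214, -1.3063, 0.1704], [0.0000, 0.0000, 2.8749, 0.1371], [0.0000, 0.0000, 0.0000, 4.7879]]

a_1 = (-3, 1, 4, 0, 3); ‖a_1‖ = 5.9161, so e_1 = (-0.5071, 0.1690, 0.6761, 0.0000, 0.5071).
e_1·a_2 = (-0.5071)·3 + 0.1690·0 + 0.6761·(-2) + 0.0000·(-2) + 0.5071·1 = -2.3664.
u_2 = a_2 + 2.3664·e_1 = (1.8000, 0.4000, -0.4000, -2.0000, 2.2000).
‖u_2‖ = 3.5214, so e_2 = (0.5112, 0.1136, -0.1136, -0.5680, 0.6248).
e_1·a_3 = (-0.5071)·(-4) + 0.1690·3 + 0.6761·3 + 0.0000·2 + 0.5071·3 = 6.0851; e_2·a_3 = 0.5112·(-4) + 0.1136·3 + (-0.1136)·3 + (-0.5680)·2 + 0.6248·3 = -1.3063.
u_3 = a_3 − 6.0851·e_1 + 1.3063·e_2 = (-0.2465, 2.1198, -1.2627, 1.2581, 0.7304).
‖u_3‖ = 2.8749, so e_3 = (-0.0858, 0.7374, -0.4392, 0.4376, 0.2541).
e_1·a_4 = (-0.5071)·(-1) + 0.1690·(-3) + 0.6761·(-3) + 0.0000·1 + 0.5071·2 = -1.0142; e_2·a_4 = 0.5112·(-1) + 0.1136·(-3) + (-0.1136)·(-3) + (-0.5680)·1 + 0.6248·2 = 0.1704; e_3·a_4 = (-0.0858)·(-1) + 0.7374·(-3) + (-0.4392)·(-3) + 0.4376·1 + 0.2541·2 = 0.1371.
u_4 = a_4 + 1.0142·e_1 − 0.1704·e_2 − 0.1371·e_3 = (-1.5896, -2.9490, -2.2347, 1.0368, 2.3730).
‖u_4‖ = 4.7879, so e_4 = (-0.3320, -0.6159, -0.4668, 0.2165, 0.4956).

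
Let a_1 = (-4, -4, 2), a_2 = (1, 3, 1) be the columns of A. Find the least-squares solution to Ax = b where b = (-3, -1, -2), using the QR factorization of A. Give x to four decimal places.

x = (0.1000, -0.6000)

e_1 = a_1/‖a_1‖ = (-4, -4, 2)/6.0000 = (-0.6667, -0.6667, 0.3333).
r_{12} = e_1·a_2 = -2.3333.
u_2 = a_2 + 2.3333·e_1 = (-0.5556, 1.4444, 1.7778).
‖u_2‖ = 2.3570, so e_2 = (-0.2357, 0.6128, 0.7542).
Qᵀb = (2.0000, -1.4142).
Back-substitute: x_2 = -1.4142/2.3570 = -0.6000.
x_1 = (2.0000 + 2.3333·(-0.6000))/6.0000 = 0.1000.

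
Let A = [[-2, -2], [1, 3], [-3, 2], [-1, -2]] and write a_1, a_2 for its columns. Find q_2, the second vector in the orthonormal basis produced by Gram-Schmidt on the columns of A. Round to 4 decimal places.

q_2 = (-0.3542, 0.6199, 0.5756, -0.3985)

a_1 = (-2, 1, -3, -1); ‖a_1‖ = 3.8730, so q_1 = (-0.5164, 0.2582, -0.7746, -0.2582).
q_1·a_2 = (-0.5164)·(-2) + 0.2582·3 + (-0.7746)·2 + (-0.2582)·(-2) = 0.7746.
u_2 = a_2 − 0.7746·q_1 = (-1.6000, 2.8000, 2.6000, -1.8000).
‖u_2‖ = 4.5166, so q_2 = (-0.3542, 0.6199, 0.5756, -0.3985).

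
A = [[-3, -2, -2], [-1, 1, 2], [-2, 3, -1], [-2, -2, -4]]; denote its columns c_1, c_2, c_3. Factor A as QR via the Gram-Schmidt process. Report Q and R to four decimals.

Q = [[-0.7071, -0.3586, 0.3434], [-0.2357, 0.2789, 0.7021], [-0.4714, 0.7968, -0.3495], [-0.4714, -0.3984, -0.5167]], R = [[4.2426, 0.7071, 3.2998], [0.0000, 4.1833, 2.0717], [0.0000, 0.0000, 3.1335]]

e_1 = c_1/‖c_1‖ = (-3, -1, -2, -2)/4.2426 = (-0.7071, -0.2357, -0.4714, -0.4714).
r_{12} = e_1·c_2 = 0.7071.
u_2 = c_2 − 0.7071·e_1 = (-1.5000, 1.1667, 3.3333, -1.6667).
‖u_2‖ = 4.1833, so e_2 = (-0.3586, 0.2789, 0.7968, -0.3984).
r_{13} = e_1·c_3 = 3.2998; r_{23} = e_2·c_3 = 2.0717.
u_3 = c_3 − 3.2998·e_1 − 2.0717·e_2 = (1.0762, 2.2000, -1.0952, -1.6190).
‖u_3‖ = 3.1335, so e_3 = (0.3434, 0.7021, -0.3495, -0.5167).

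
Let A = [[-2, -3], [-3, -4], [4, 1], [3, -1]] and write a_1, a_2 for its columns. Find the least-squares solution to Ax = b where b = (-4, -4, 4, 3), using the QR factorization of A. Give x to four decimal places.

q_1 = a_1/‖a_1‖ = (-2, -3, 4, 3)/6.1644 = (-0.3244, -0.4867, 0.6489, 0.4867).
r_{12} = q_1·a_2 = 3.0822.
u_2 = a_2 − 3.0822·q_1 = (-2.0000, -2.5000, -1.0000, -2.5000).
‖u_2‖ = 4.1833, so q_2 = (-0.4781, -0.5976, -0.2390, -0.5976).
Qᵀb = (7.3000, 1.5538).
Back-substitute: x_2 = 1.5538/4.1833 = 0.3714.
x_1 = (7.3000 − 3.0822·0.3714)/6.1644 = 0.9985.

x = (0.9985, 0.3714)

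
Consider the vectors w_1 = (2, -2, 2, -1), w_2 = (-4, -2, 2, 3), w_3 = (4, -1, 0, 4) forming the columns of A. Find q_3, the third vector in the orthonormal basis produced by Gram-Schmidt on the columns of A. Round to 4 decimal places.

q_3 = (0.5475, -0.0225, -0.1594, 0.8212)

q_1 = w_1/‖w_1‖ = (2, -2, 2, -1)/3.6056 = (0.5547, -0.5547, 0.5547, -0.2774).
r_{12} = q_1·w_2 = -0.8321.
u_2 = w_2 + 0.8321·q_1 = (-3.5385, -2.4615, 2.4615, 2.7692).
‖u_2‖ = 5.6840, so q_2 = (-0.6225, -0.4331, 0.4331, 0.4872).
r_{13} = q_1·w_3 = 1.6641; r_{23} = q_2·w_3 = -0.1083.
u_3 = w_3 − 1.6641·q_1 + 0.1083·q_2 = (3.0095, -0.1238, -0.8762, 4.5143).
‖u_3‖ = 5.4972, so q_3 = (0.5475, -0.0225, -0.1594, 0.8212).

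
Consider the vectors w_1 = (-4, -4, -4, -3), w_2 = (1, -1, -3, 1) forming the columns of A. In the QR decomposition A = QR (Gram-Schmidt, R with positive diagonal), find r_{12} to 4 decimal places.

r_{12} = 1.1921

w_1 = (-4, -4, -4, -3); ‖w_1‖ = 7.5498, so q_1 = (-0.5298, -0.5298, -0.5298, -0.3974).
r_{12} = q_1·w_2 = 1.1921.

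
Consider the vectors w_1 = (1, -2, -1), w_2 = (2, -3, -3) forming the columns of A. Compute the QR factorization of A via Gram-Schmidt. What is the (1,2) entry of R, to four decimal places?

r_{12} = 4.4907

w_1 = (1, -2, -1); ‖w_1‖ = 2.4495, so e_1 = (0.4082, -0.8165, -0.4082).
r_{12} = e_1·w_2 = 4.4907.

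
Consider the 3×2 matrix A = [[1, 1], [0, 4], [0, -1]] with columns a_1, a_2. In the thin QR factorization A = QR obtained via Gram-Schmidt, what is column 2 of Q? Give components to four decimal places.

e_2 = (0.0000, 0.9701, -0.2425)

e_1 = a_1/‖a_1‖ = (1, 0, 0)/1.0000 = (1.0000, 0.0000, 0.0000).
r_{12} = e_1·a_2 = 1.0000.
u_2 = a_2 − 1.0000·e_1 = (0.0000, 4.0000, -1.0000).
‖u_2‖ = 4.1231, so e_2 = (0.0000, 0.9701, -0.2425).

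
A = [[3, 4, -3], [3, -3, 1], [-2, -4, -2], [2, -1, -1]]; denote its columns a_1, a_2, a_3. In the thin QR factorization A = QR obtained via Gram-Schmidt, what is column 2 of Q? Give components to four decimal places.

e_2 = (0.4749, -0.6476, -0.5304, -0.2714)

a_1 = (3, 3, -2, 2); ‖a_1‖ = 5.0990, so e_1 = (0.5883, 0.5883, -0.3922, 0.3922).
e_1·a_2 = 0.5883·4 + 0.5883·(-3) + (-0.3922)·(-4) + 0.3922·(-1) = 1.7650.
u_2 = a_2 − 1.7650·e_1 = (2.9615, -4.0385, -3.3077, -1.6923).
‖u_2‖ = 6.2358, so e_2 = (0.4749, -0.6476, -0.5304, -0.2714).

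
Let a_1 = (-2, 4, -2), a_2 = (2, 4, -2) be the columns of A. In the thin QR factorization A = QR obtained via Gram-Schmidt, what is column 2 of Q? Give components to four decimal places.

a_1 = (-2, 4, -2); ‖a_1‖ = 4.8990, so q_1 = (-0.4082, 0.8165, -0.4082).
q_1·a_2 = (-0.4082)·2 + 0.8165·4 + (-0.4082)·(-2) = 3.2660.
u_2 = a_2 − 3.2660·q_1 = (3.3333, 1.3333, -0.6667).
‖u_2‖ = 3.6515, so q_2 = (0.9129, 0.3651, -0.1826).

q_2 = (0.9129, 0.3651, -0.1826)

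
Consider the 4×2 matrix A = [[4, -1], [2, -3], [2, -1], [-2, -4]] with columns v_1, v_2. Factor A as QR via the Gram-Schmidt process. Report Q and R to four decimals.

Q = [[0.7559, -0.0834], [0.3780, -0.5280], [0.3780, -0.1389], [-0.3780, -0.8337]], R = [[5.2915, -0.7559], [0.0000, 5.1409]]

v_1 = (4, 2, 2, -2); ‖v_1‖ = 5.2915, so q_1 = (0.7559, 0.3780, 0.3780, -0.3780).
q_1·v_2 = 0.7559·(-1) + 0.3780·(-3) + 0.3780·(-1) + (-0.3780)·(-4) = -0.7559.
u_2 = v_2 + 0.7559·q_1 = (-0.4286, -2.7143, -0.7143, -4.2857).
‖u_2‖ = 5.1409, so q_2 = (-0.0834, -0.5280, -0.1389, -0.8337).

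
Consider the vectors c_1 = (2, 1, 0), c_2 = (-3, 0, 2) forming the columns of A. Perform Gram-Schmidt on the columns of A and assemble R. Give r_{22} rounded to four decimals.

c_1 = (2, 1, 0); ‖c_1‖ = 2.2361, so e_1 = (0.8944, 0.4472, 0.0000).
e_1·c_2 = 0.8944·(-3) + 0.4472·0 + 0.0000·2 = -2.6833.
u_2 = c_2 + 2.6833·e_1 = (-0.6000, 1.2000, 2.0000).
r_{22} = ‖u_2‖ = 2.4083.

r_{22} = 2.4083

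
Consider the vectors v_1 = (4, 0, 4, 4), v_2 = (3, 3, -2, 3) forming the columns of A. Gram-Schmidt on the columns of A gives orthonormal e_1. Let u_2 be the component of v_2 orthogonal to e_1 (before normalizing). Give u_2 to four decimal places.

e_1 = v_1/‖v_1‖ = (4, 0, 4, 4)/6.9282 = (0.5774, 0.0000, 0.5774, 0.5774).
r_{12} = e_1·v_2 = 2.3094.
u_2 = v_2 − 2.3094·e_1 = (1.6667, 3.0000, -3.3333, 1.6667).

u_2 = (1.6667, 3.0000, -3.3333, 1.6667)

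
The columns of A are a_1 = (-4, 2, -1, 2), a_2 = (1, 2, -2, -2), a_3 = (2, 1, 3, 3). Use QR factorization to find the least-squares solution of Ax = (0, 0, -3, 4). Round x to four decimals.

x = (0.4686, 0.0460, 0.2075)

a_1 = (-4, 2, -1, 2); ‖a_1‖ = 5.0000, so q_1 = (-0.8000, 0.4000, -0.2000, 0.4000).
q_1·a_2 = (-0.8000)·1 + 0.4000·2 + (-0.2000)·(-2) + 0.4000·(-2) = -0.4000.
u_2 = a_2 + 0.4000·q_1 = (0.6800, 2.1600, -2.0800, -1.8400).
‖u_2‖ = 3.5833, so q_2 = (0.1898, 0.6028, -0.5805, -0.5135).
q_1·a_3 = (-0.8000)·2 + 0.4000·1 + (-0.2000)·3 + 0.4000·3 = -0.6000; q_2·a_3 = 0.1898·2 + 0.6028·1 + (-0.5805)·3 + (-0.5135)·3 = -2.2996.
u_3 = a_3 + 0.6000·q_1 + 2.2996·q_2 = (1.9564, 2.6262, 1.5452, 2.0592).
‖u_3‖ = 4.1656, so q_3 = (0.4697, 0.6304, 0.3709, 0.4943).
Qᵀb = (2.2000, -0.3126, 0.8645).
Back-substitute: x_3 = 0.8645/4.1656 = 0.2075.
x_2 = (-0.3126 + 2.2996·0.2075)/3.5833 = 0.0460.
x_1 = (2.2000 + 0.4000·0.0460 + 0.6000·0.2075)/5.0000 = 0.4686.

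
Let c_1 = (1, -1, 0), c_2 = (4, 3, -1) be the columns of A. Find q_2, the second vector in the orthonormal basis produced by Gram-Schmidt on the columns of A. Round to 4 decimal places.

q_1 = c_1/‖c_1‖ = (1, -1, 0)/1.4142 = (0.7071, -0.7071, 0.0000).
r_{12} = q_1·c_2 = 0.7071.
u_2 = c_2 − 0.7071·q_1 = (3.5000, 3.5000, -1.0000).
‖u_2‖ = 5.0498, so q_2 = (0.6931, 0.6931, -0.1980).

q_2 = (0.6931, 0.6931, -0.1980)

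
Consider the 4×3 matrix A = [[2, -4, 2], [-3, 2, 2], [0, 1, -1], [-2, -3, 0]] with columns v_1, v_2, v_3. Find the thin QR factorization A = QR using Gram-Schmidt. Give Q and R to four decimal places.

v_1 = (2, -3, 0, -2); ‖v_1‖ = 4.1231, so e_1 = (0.4851, -0.7276, 0.0000, -0.4851).
e_1·v_2 = 0.4851·(-4) + (-0.7276)·2 + 0.0000·1 + (-0.4851)·(-3) = -1.9403.
u_2 = v_2 + 1.9403·e_1 = (-3.0588, 0.5882, 1.0000, -3.9412).
‖u_2‖ = 5.1220, so e_2 = (-0.5972, 0.1148, 0.1952, -0.7695).
e_1·v_3 = 0.4851·2 + (-0.7276)·2 + 0.0000·(-1) + (-0.4851)·0 = -0.4851; e_2·v_3 = (-0.5972)·2 + 0.1148·2 + 0.1952·(-1) + (-0.7695)·0 = -1.1599.
u_3 = v_3 + 0.4851·e_1 + 1.1599·e_2 = (1.5426, 1.7803, -0.7735, -1.1278).
‖u_3‖ = 2.7238, so e_3 = (0.5663, 0.6536, -0.2840, -0.4140).

Q = [[0.4851, -0.5972, 0.5663], [-0.7276, 0.1148, 0.6536], [0.0000, 0.1952, -0.2840], [-0.4851, -0.7695, -0.4140]], R = [[4.1231, -1.9403, -0.4851], [0.0000, 5.1220, -1.1599], [0.0000, 0.0000, 2.7238]]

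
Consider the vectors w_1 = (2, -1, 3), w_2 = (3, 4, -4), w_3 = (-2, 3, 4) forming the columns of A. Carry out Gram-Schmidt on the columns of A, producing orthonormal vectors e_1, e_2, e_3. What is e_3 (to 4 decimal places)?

e_3 = (-0.3675, 0.7808, 0.5052)

w_1 = (2, -1, 3); ‖w_1‖ = 3.7417, so e_1 = (0.5345, -0.2673, 0.8018).
e_1·w_2 = 0.5345·3 + (-0.2673)·4 + 0.8018·(-4) = -2.6726.
u_2 = w_2 + 2.6726·e_1 = (4.4286, 3.2857, -1.8571).
‖u_2‖ = 5.8187, so e_2 = (0.7611, 0.5647, -0.3192).
e_1·w_3 = 0.5345·(-2) + (-0.2673)·3 + 0.8018·4 = 1.3363; e_2·w_3 = 0.7611·(-2) + 0.5647·3 + (-0.3192)·4 = -1.1048.
u_3 = w_3 − 1.3363·e_1 + 1.1048·e_2 = (-1.8734, 3.9810, 2.5759).
‖u_3‖ = 5.0984, so e_3 = (-0.3675, 0.7808, 0.5052).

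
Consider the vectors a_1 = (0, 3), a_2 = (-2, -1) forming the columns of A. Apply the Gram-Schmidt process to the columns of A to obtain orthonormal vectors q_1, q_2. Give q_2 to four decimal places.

q_2 = (-1.0000, 0.0000)

a_1 = (0, 3); ‖a_1‖ = 3.0000, so q_1 = (0.0000, 1.0000).
q_1·a_2 = 0.0000·(-2) + 1.0000·(-1) = -1.0000.
u_2 = a_2 + 1.0000·q_1 = (-2.0000, 0.0000).
‖u_2‖ = 2.0000, so q_2 = (-1.0000, 0.0000).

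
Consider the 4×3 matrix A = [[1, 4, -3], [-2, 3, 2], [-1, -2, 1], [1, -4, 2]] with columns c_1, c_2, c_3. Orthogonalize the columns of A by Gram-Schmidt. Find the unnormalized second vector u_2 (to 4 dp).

u_2 = (4.5714, 1.8571, -2.5714, -3.4286)

q_1 = c_1/‖c_1‖ = (1, -2, -1, 1)/2.6458 = (0.3780, -0.7559, -0.3780, 0.3780).
r_{12} = q_1·c_2 = -1.5119.
u_2 = c_2 + 1.5119·q_1 = (4.5714, 1.8571, -2.5714, -3.4286).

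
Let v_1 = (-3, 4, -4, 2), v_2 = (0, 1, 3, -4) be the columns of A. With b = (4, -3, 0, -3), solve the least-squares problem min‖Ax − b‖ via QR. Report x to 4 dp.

x = (-0.6958, -0.0821)

q_1 = v_1/‖v_1‖ = (-3, 4, -4, 2)/6.7082 = (-0.4472, 0.5963, -0.5963, 0.2981).
r_{12} = q_1·v_2 = -2.3851.
u_2 = v_2 + 2.3851·q_1 = (-1.0667, 2.4222, 1.5778, -3.2889).
‖u_2‖ = 4.5068, so q_2 = (-0.2367, 0.5375, 0.3501, -0.7298).
Qᵀb = (-4.4721, -0.3698).
Back-substitute: x_2 = -0.3698/4.5068 = -0.0821.
x_1 = (-4.4721 + 2.3851·(-0.0821))/6.7082 = -0.6958.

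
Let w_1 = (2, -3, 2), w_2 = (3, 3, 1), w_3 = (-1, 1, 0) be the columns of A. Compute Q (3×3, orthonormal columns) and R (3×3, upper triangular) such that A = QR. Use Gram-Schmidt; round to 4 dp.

Q = [[0.4851, 0.7163, -0.5016], [-0.7276, 0.6488, 0.2229], [0.4851, 0.2568, 0.8359]], R = [[4.1231, -0.2425, -1.2127], [0.0000, 4.3521, -0.0676], [0.0000, 0.0000, 0.7245]]

e_1 = w_1/‖w_1‖ = (2, -3, 2)/4.1231 = (0.4851, -0.7276, 0.4851).
r_{12} = e_1·w_2 = -0.2425.
u_2 = w_2 + 0.2425·e_1 = (3.1176, 2.8235, 1.1176).
‖u_2‖ = 4.3521, so e_2 = (0.7163, 0.6488, 0.2568).
r_{13} = e_1·w_3 = -1.2127; r_{23} = e_2·w_3 = -0.0676.
u_3 = w_3 + 1.2127·e_1 + 0.0676·e_2 = (-0.3634, 0.1615, 0.6056).
‖u_3‖ = 0.7245, so e_3 = (-0.5016, 0.2229, 0.8359).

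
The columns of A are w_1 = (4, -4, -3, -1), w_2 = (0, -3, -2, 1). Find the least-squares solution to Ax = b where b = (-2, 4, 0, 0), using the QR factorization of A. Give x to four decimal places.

w_1 = (4, -4, -3, -1); ‖w_1‖ = 6.4807, so e_1 = (0.6172, -0.6172, -0.4629, -0.1543).
e_1·w_2 = 0.6172·0 + (-0.6172)·(-3) + (-0.4629)·(-2) + (-0.1543)·1 = 2.6232.
u_2 = w_2 − 2.6232·e_1 = (-1.6190, -1.3810, -0.7857, 1.4048).
‖u_2‖ = 2.6682, so e_2 = (-0.6068, -0.5176, -0.2945, 0.5265).
Qᵀb = (-3.7033, -0.8567).
Back-substitute: x_2 = -0.8567/2.6682 = -0.3211.
x_1 = (-3.7033 − 2.6232·(-0.3211))/6.4807 = -0.4415.

x = (-0.4415, -0.3211)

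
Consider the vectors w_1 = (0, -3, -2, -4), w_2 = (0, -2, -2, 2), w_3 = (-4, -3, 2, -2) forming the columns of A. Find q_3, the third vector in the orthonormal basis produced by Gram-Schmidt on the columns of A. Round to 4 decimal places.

q_3 = (-0.7775, -0.4069, 0.4747, 0.0678)

w_1 = (0, -3, -2, -4); ‖w_1‖ = 5.3852, so q_1 = (0.0000, -0.5571, -0.3714, -0.7428).
q_1·w_2 = 0.0000·0 + (-0.5571)·(-2) + (-0.3714)·(-2) + (-0.7428)·2 = 0.3714.
u_2 = w_2 − 0.3714·q_1 = (0.0000, -1.7931, -1.8621, 2.2759).
‖u_2‖ = 3.4441, so q_2 = (0.0000, -0.5206, -0.5406, 0.6608).
q_1·w_3 = 0.0000·(-4) + (-0.5571)·(-3) + (-0.3714)·2 + (-0.7428)·(-2) = 2.4140; q_2·w_3 = 0.0000·(-4) + (-0.5206)·(-3) + (-0.5406)·2 + 0.6608·(-2) = -0.8410.
u_3 = w_3 − 2.4140·q_1 + 0.8410·q_2 = (-4.0000, -2.0930, 2.4419, 0.3488).
‖u_3‖ = 5.1444, so q_3 = (-0.7775, -0.4069, 0.4747, 0.0678).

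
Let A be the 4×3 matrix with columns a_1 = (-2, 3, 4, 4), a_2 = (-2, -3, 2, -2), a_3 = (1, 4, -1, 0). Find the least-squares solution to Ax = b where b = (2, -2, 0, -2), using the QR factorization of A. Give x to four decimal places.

x = (-0.3730, 0.1167, -0.1053)

a_1 = (-2, 3, 4, 4); ‖a_1‖ = 6.7082, so q_1 = (-0.2981, 0.4472, 0.5963, 0.5963).
q_1·a_2 = (-0.2981)·(-2) + 0.4472·(-3) + 0.5963·2 + 0.5963·(-2) = -0.7454.
u_2 = a_2 + 0.7454·q_1 = (-2.2222, -2.6667, 2.4444, -1.5556).
‖u_2‖ = 4.5216, so q_2 = (-0.4915, -0.5898, 0.5406, -0.3440).
q_1·a_3 = (-0.2981)·1 + 0.4472·4 + 0.5963·(-1) + 0.5963·0 = 0.8944; q_2·a_3 = (-0.4915)·1 + (-0.5898)·4 + 0.5406·(-1) + (-0.3440)·0 = -3.3912.
u_3 = a_3 − 0.8944·q_1 + 3.3912·q_2 = (-0.4000, 1.6000, 0.3000, -1.7000).
‖u_3‖ = 2.3875, so q_3 = (-0.1675, 0.6702, 0.1257, -0.7121).
Qᵀb = (-2.6833, 0.8847, -0.2513).
Back-substitute: x_3 = -0.2513/2.3875 = -0.1053.
x_2 = (0.8847 + 3.3912·(-0.1053))/4.5216 = 0.1167.
x_1 = (-2.6833 + 0.7454·0.1167 − 0.8944·(-0.1053))/6.7082 = -0.3730.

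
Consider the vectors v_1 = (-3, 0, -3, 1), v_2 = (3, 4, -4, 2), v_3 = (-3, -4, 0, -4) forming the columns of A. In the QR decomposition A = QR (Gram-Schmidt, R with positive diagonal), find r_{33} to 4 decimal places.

v_1 = (-3, 0, -3, 1); ‖v_1‖ = 4.3589, so q_1 = (-0.6882, 0.0000, -0.6882, 0.2294).
q_1·v_2 = (-0.6882)·3 + 0.0000·4 + (-0.6882)·(-4) + 0.2294·2 = 1.1471.
u_2 = v_2 − 1.1471·q_1 = (3.7895, 4.0000, -3.2105, 1.7368).
‖u_2‖ = 6.6094, so q_2 = (0.5733, 0.6052, -0.4858, 0.2628).
q_1·v_3 = (-0.6882)·(-3) + 0.0000·(-4) + (-0.6882)·0 + 0.2294·(-4) = 1.1471; q_2·v_3 = 0.5733·(-3) + 0.6052·(-4) + (-0.4858)·0 + 0.2628·(-4) = -5.1920.
u_3 = v_3 − 1.1471·q_1 + 5.1920·q_2 = (0.7663, -0.8578, -1.7325, -2.8988).
r_{33} = ‖u_3‖ = 3.5676.

r_{33} = 3.5676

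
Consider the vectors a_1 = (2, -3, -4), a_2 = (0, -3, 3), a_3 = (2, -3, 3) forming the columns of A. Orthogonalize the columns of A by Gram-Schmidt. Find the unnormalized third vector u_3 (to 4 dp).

q_1 = a_1/‖a_1‖ = (2, -3, -4)/5.3852 = (0.3714, -0.5571, -0.7428).
r_{12} = q_1·a_2 = -0.5571.
u_2 = a_2 + 0.5571·q_1 = (0.2069, -3.3103, 2.5862).
‖u_2‖ = 4.2059, so q_2 = (0.0492, -0.7871, 0.6149).
r_{13} = q_1·a_3 = 0.1857; r_{23} = q_2·a_3 = 4.3043.
u_3 = a_3 − 0.1857·q_1 − 4.3043·q_2 = (1.7193, 0.4912, 0.4912).

u_3 = (1.7193, 0.4912, 0.4912)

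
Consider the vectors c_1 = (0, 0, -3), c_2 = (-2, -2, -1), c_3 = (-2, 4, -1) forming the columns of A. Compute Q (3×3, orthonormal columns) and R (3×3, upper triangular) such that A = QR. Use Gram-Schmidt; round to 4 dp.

c_1 = (0, 0, -3); ‖c_1‖ = 3.0000, so q_1 = (0.0000, 0.0000, -1.0000).
q_1·c_2 = 0.0000·(-2) + 0.0000·(-2) + (-1.0000)·(-1) = 1.0000.
u_2 = c_2 − 1.0000·q_1 = (-2.0000, -2.0000, 0.0000).
‖u_2‖ = 2.8284, so q_2 = (-0.7071, -0.7071, 0.0000).
q_1·c_3 = 0.0000·(-2) + 0.0000·4 + (-1.0000)·(-1) = 1.0000; q_2·c_3 = (-0.7071)·(-2) + (-0.7071)·4 + 0.0000·(-1) = -1.4142.
u_3 = c_3 − 1.0000·q_1 + 1.4142·q_2 = (-3.0000, 3.0000, 0.0000).
‖u_3‖ = 4.2426, so q_3 = (-0.7071, 0.7071, 0.0000).

Q = [[0.0000, -0.7071, -0.7071], [0.0000, -0.7071, 0.7071], [-1.0000, 0.0000, 0.0000]], R = [[3.0000, 1.0000, 1.0000], [0.0000, 2.8284, -1.4142], [0.0000, 0.0000, 4.2426]]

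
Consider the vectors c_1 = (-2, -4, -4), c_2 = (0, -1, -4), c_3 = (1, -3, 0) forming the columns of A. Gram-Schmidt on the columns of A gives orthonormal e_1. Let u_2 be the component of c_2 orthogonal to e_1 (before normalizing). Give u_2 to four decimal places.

e_1 = c_1/‖c_1‖ = (-2, -4, -4)/6.0000 = (-0.3333, -0.6667, -0.6667).
r_{12} = e_1·c_2 = 3.3333.
u_2 = c_2 − 3.3333·e_1 = (1.1111, 1.2222, -1.7778).

u_2 = (1.1111, 1.2222, -1.7778)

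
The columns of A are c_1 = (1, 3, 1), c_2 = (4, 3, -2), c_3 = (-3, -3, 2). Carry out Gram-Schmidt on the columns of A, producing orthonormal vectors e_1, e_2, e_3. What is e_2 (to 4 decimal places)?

c_1 = (1, 3, 1); ‖c_1‖ = 3.3166, so e_1 = (0.3015, 0.9045, 0.3015).
e_1·c_2 = 0.3015·4 + 0.9045·3 + 0.3015·(-2) = 3.3166.
u_2 = c_2 − 3.3166·e_1 = (3.0000, 0.0000, -3.0000).
‖u_2‖ = 4.2426, so e_2 = (0.7071, 0.0000, -0.7071).

e_2 = (0.7071, 0.0000, -0.7071)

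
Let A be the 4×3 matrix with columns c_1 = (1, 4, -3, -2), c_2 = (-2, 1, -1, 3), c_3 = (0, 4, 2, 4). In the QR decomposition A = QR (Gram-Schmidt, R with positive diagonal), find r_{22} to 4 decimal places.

r_{22} = 3.8687

c_1 = (1, 4, -3, -2); ‖c_1‖ = 5.4772, so e_1 = (0.1826, 0.7303, -0.5477, -0.3651).
e_1·c_2 = 0.1826·(-2) + 0.7303·1 + (-0.5477)·(-1) + (-0.3651)·3 = -0.1826.
u_2 = c_2 + 0.1826·e_1 = (-1.9667, 1.1333, -1.1000, 2.9333).
r_{22} = ‖u_2‖ = 3.8687.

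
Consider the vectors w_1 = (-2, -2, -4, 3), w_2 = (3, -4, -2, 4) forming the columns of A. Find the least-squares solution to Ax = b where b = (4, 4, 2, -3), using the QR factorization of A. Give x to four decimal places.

x = (-1.0440, 0.0659)

w_1 = (-2, -2, -4, 3); ‖w_1‖ = 5.7446, so q_1 = (-0.3482, -0.3482, -0.6963, 0.5222).
q_1·w_2 = (-0.3482)·3 + (-0.3482)·(-4) + (-0.6963)·(-2) + 0.5222·4 = 3.8297.
u_2 = w_2 − 3.8297·q_1 = (4.3333, -2.6667, 0.6667, 2.0000).
‖u_2‖ = 5.5076, so q_2 = (0.7868, -0.4842, 0.1210, 0.3631).
Qᵀb = (-5.7446, 0.3631).
Back-substitute: x_2 = 0.3631/5.5076 = 0.0659.
x_1 = (-5.7446 − 3.8297·0.0659)/5.7446 = -1.0440.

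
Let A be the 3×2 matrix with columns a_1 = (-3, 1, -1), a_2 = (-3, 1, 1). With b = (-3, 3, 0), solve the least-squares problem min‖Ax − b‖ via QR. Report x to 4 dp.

x = (0.6000, 0.6000)

a_1 = (-3, 1, -1); ‖a_1‖ = 3.3166, so e_1 = (-0.9045, 0.3015, -0.3015).
e_1·a_2 = (-0.9045)·(-3) + 0.3015·1 + (-0.3015)·1 = 2.7136.
u_2 = a_2 − 2.7136·e_1 = (-0.5455, 0.1818, 1.8182).
‖u_2‖ = 1.9069, so e_2 = (-0.2860, 0.0953, 0.9535).
Qᵀb = (3.6181, 1.1442).
Back-substitute: x_2 = 1.1442/1.9069 = 0.6000.
x_1 = (3.6181 − 2.7136·0.6000)/3.3166 = 0.6000.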